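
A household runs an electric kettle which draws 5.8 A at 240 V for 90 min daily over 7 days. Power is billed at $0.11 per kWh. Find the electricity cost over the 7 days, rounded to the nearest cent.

$1.61

Power = 5.8 A × 240 V = 1392 W = 1.392 kW
Runtime = 90 min × 7 = 630 min = 10.5 h
Energy = 1.392 kW × 10.5 h = 14.616 kWh
Cost = 14.616 kWh × $0.11/kWh = $1.61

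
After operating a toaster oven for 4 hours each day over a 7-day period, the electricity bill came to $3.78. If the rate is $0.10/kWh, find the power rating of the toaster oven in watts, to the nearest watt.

Energy = $3.78 ÷ $0.10/kWh = 37.8 kWh
Runtime = 4 h/day × 7 days = 28 h
Power = 37.8 kWh ÷ 28 h = 1.35 kW = 1350 W

1350 W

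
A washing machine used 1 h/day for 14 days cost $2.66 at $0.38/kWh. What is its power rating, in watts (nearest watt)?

Energy = $2.66 ÷ $0.38/kWh = 7 kWh
Runtime = 1 h/day × 14 days = 14 h
Power = 7 kWh ÷ 14 h = 0.5 kW = 500 W

500 W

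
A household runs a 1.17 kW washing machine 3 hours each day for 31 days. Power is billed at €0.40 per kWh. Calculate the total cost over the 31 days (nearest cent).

€43.52

Runtime = 3 h/day × 31 days = 93 h
Energy = 1.17 kW × 93 h = 108.81 kWh
Cost = 108.81 kWh × €0.40/kWh = €43.52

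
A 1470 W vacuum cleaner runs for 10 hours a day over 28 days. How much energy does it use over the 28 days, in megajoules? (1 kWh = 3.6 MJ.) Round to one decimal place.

1481.8 MJ

Runtime = 10 h/day × 28 days = 280 h
Energy = 1.47 kW × 280 h = 411.6 kWh
= 411.6 × 3.6 MJ = 1481.8 MJ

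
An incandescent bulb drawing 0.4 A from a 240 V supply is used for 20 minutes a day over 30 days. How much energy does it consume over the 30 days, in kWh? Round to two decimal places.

Power = 0.4 A × 240 V = 96 W = 0.096 kW
Runtime = 20 min × 30 = 600 min = 10 h
Energy = 0.096 kW × 10 h = 0.96 kWh

0.96 kWh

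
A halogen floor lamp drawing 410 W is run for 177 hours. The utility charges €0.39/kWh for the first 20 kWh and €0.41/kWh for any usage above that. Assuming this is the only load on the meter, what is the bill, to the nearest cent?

Energy = 0.41 kW × 177 h = 72.57 kWh
Tier 1 (0–20 kWh): 20 × €0.39 = €7.8
Above 20 kWh: 52.57 × €0.41 = €21.5537
Bill = €29.35

€29.35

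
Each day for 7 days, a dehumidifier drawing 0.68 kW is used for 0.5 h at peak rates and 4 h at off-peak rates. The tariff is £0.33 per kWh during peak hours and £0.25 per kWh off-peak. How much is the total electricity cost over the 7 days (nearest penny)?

Peak energy = 0.68 kW × 0.5 h × 7 = 2.38 kWh
Off-peak energy = 0.68 kW × 4 h × 7 = 19.04 kWh
Cost = 2.38 × £0.33 + 19.04 × £0.25 = £0.7854 + £4.76 = £5.55

£5.55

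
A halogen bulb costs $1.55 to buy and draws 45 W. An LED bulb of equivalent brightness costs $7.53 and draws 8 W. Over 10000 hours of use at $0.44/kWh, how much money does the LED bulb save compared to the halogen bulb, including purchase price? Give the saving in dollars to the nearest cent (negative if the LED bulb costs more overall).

halogen bulb: $1.55 + (45/1000) kW × 10000 h × $0.44 = $1.55 + $198 = $199.55
LED bulb: $7.53 + (8/1000) kW × 10000 h × $0.44 = $7.53 + $35.2 = $42.73
Saving = $199.55 − $42.73 = $156.82

$156.82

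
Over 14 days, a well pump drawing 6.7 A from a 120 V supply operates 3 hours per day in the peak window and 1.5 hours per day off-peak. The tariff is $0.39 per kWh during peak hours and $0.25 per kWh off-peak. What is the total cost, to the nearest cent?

Power = 6.7 A × 120 V = 804 W = 0.804 kW
Peak energy = 0.804 kW × 3 h × 14 = 33.768 kWh
Off-peak energy = 0.804 kW × 1.5 h × 14 = 16.884 kWh
Cost = 33.768 × $0.39 + 16.884 × $0.25 = $13.16952 + $4.221 = $17.39

$17.39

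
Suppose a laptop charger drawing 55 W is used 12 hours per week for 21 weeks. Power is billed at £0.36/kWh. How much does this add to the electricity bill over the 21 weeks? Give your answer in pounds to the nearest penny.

Runtime = 12 h/week × 21 weeks = 252 h
Energy = 0.055 kW × 252 h = 13.86 kWh
Cost = 13.86 kWh × £0.36/kWh = £4.99

£4.99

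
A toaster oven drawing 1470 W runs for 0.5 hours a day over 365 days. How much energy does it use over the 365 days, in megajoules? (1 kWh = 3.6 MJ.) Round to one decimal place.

965.8 MJ

Runtime = 0.5 h/day × 365 days = 182.5 h
Energy = 1.47 kW × 182.5 h = 268.275 kWh
= 268.275 × 3.6 MJ = 965.8 MJ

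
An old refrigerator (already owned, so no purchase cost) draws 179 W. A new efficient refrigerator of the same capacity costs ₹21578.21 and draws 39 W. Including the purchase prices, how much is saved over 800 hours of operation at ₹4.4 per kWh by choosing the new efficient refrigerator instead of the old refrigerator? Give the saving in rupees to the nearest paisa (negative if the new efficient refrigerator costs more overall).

-₹21085.41

old refrigerator: ₹0.00 + (179/1000) kW × 800 h × ₹4.4 = ₹0.00 + ₹630.08 = ₹630.08
new efficient refrigerator: ₹21578.21 + (39/1000) kW × 800 h × ₹4.4 = ₹21578.21 + ₹137.28 = ₹21715.49
Saving = ₹630.08 − ₹21715.49 = −₹21085.41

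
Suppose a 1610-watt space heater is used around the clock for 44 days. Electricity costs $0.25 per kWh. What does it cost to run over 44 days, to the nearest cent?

Runtime = 24 h × 44 = 1056 h
Energy = 1.61 kW × 1056 h = 1700.16 kWh
Cost = 1700.16 kWh × $0.25/kWh = $425.04

$425.04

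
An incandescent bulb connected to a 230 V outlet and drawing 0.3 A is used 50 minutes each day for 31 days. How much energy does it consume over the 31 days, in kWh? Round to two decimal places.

1.78 kWh

Power = 0.3 A × 230 V = 69 W = 0.069 kW
Runtime = 50 min × 31 = 1550 min = 25.833333… h
Energy = 0.069 kW × 25.833333… h = 1.7825 kWh ≈ 1.78 kWh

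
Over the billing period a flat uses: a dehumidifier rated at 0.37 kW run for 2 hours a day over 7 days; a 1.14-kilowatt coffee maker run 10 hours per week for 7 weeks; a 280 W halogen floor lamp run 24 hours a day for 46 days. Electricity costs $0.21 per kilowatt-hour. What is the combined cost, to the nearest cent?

$82.76

dehumidifier: Runtime = 2 h/day × 7 days = 14 h
dehumidifier: 0.37 kW × 14 h = 5.18 kWh
coffee maker: Runtime = 10 h/week × 7 weeks = 70 h
coffee maker: 1.14 kW × 70 h = 79.8 kWh
halogen floor lamp: Runtime = 24 h × 46 = 1104 h
halogen floor lamp: 0.28 kW × 1104 h = 309.12 kWh
Total energy = 394.1 kWh
Cost = 394.1 × $0.21 = $82.76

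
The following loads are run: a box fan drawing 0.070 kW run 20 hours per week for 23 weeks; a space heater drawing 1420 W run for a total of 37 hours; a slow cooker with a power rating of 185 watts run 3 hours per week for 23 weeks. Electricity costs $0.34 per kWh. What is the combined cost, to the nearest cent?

$33.15

box fan: Runtime = 20 h/week × 23 weeks = 460 h
box fan: 0.07 kW × 460 h = 32.2 kWh
space heater: 1.42 kW × 37 h = 52.54 kWh
slow cooker: Runtime = 3 h/week × 23 weeks = 69 h
slow cooker: 0.185 kW × 69 h = 12.765 kWh
Total energy = 97.505 kWh
Cost = 97.505 × $0.34 = $33.15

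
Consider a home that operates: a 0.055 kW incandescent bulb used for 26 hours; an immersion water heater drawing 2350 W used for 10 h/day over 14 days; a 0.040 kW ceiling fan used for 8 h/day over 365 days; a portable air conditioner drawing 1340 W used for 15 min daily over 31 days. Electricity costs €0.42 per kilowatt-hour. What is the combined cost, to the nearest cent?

€192.20

incandescent bulb: 0.055 kW × 26 h = 1.43 kWh
immersion water heater: Runtime = 10 h/day × 14 days = 140 h
immersion water heater: 2.35 kW × 140 h = 329 kWh
ceiling fan: Runtime = 8 h/day × 365 days = 2920 h
ceiling fan: 0.04 kW × 2920 h = 116.8 kWh
portable air conditioner: Runtime = 15 min × 31 = 465 min = 7.75 h
portable air conditioner: 1.34 kW × 7.75 h = 10.385 kWh
Total energy = 457.615 kWh
Cost = 457.615 × €0.42 = €192.20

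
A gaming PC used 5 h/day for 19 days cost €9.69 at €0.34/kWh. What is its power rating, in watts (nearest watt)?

300 W

Energy = €9.69 ÷ €0.34/kWh = 28.5 kWh
Runtime = 5 h/day × 19 days = 95 h
Power = 28.5 kWh ÷ 95 h = 0.3 kW = 300 W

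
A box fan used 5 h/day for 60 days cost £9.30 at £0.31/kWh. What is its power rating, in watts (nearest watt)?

100 W

Energy = £9.30 ÷ £0.31/kWh = 30 kWh
Runtime = 5 h/day × 60 days = 300 h
Power = 30 kWh ÷ 300 h = 0.1 kW = 100 W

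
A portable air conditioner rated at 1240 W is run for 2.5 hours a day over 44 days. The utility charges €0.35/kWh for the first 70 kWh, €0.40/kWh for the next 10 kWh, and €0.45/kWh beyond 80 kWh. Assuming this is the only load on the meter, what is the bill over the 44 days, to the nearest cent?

€53.88

Runtime = 2.5 h/day × 44 days = 110 h
Energy = 1.24 kW × 110 h = 136.4 kWh
Tier 1 (0–70 kWh): 70 × €0.35 = €24.5
Tier 2 (70–80 kWh): 10 × €0.40 = €4
Above 80 kWh: 56.4 × €0.45 = €25.38
Bill = €53.88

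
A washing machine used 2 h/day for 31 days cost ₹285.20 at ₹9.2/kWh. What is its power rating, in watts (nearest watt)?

500 W

Energy = ₹285.20 ÷ ₹9.2/kWh = 31 kWh
Runtime = 2 h/day × 31 days = 62 h
Power = 31 kWh ÷ 62 h = 0.5 kW = 500 W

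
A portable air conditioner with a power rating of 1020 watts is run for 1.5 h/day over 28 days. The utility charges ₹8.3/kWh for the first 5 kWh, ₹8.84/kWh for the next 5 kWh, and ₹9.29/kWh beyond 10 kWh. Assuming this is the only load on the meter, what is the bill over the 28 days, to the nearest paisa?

Runtime = 1.5 h/day × 28 days = 42 h
Energy = 1.02 kW × 42 h = 42.84 kWh
Tier 1 (0–5 kWh): 5 × ₹8.3 = ₹41.5
Tier 2 (5–10 kWh): 5 × ₹8.84 = ₹44.2
Above 10 kWh: 32.84 × ₹9.29 = ₹305.0836
Bill = ₹390.78

₹390.78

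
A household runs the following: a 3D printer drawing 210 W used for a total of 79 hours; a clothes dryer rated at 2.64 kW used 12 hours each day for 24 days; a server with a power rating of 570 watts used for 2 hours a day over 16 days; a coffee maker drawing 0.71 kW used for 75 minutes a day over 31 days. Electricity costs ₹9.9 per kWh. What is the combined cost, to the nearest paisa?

₹8144.36

3D printer: 0.21 kW × 79 h = 16.59 kWh
clothes dryer: Runtime = 12 h/day × 24 days = 288 h
clothes dryer: 2.64 kW × 288 h = 760.32 kWh
server: Runtime = 2 h/day × 16 days = 32 h
server: 0.57 kW × 32 h = 18.24 kWh
coffee maker: Runtime = 75 min × 31 = 2325 min = 38.75 h
coffee maker: 0.71 kW × 38.75 h = 27.5125 kWh
Total energy = 822.6625 kWh
Cost = 822.6625 × ₹9.9 = ₹8144.36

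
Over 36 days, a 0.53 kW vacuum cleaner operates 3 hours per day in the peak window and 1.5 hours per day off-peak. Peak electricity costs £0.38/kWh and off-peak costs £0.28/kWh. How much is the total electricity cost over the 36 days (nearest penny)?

Peak energy = 0.53 kW × 3 h × 36 = 57.24 kWh
Off-peak energy = 0.53 kW × 1.5 h × 36 = 28.62 kWh
Cost = 57.24 × £0.38 + 28.62 × £0.28 = £21.7512 + £8.0136 = £29.76

£29.76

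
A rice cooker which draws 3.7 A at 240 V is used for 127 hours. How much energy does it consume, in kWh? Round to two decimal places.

112.78 kWh

Power = 3.7 A × 240 V = 888 W = 0.888 kW
Energy = 0.888 kW × 127 h = 112.776 kWh ≈ 112.78 kWh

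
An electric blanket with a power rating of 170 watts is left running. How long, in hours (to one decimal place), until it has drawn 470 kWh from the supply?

Hours = 470 kWh ÷ 0.17 kW = 2764.7 h

2764.7 h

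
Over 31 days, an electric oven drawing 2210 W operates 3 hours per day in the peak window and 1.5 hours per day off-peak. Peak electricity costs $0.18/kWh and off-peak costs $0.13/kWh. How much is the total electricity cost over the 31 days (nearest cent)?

$50.35

Peak energy = 2.21 kW × 3 h × 31 = 205.53 kWh
Off-peak energy = 2.21 kW × 1.5 h × 31 = 102.765 kWh
Cost = 205.53 × $0.18 + 102.765 × $0.13 = $36.9954 + $13.35945 = $50.35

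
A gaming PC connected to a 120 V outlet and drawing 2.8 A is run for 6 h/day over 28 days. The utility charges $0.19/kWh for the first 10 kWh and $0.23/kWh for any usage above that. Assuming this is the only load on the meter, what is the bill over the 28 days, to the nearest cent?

$12.58

Power = 2.8 A × 120 V = 336 W = 0.336 kW
Runtime = 6 h/day × 28 days = 168 h
Energy = 0.336 kW × 168 h = 56.448 kWh
Tier 1 (0–10 kWh): 10 × $0.19 = $1.9
Above 10 kWh: 46.448 × $0.23 = $10.68304
Bill = $12.58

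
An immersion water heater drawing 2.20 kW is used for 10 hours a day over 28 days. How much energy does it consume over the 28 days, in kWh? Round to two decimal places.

Runtime = 10 h/day × 28 days = 280 h
Energy = 2.2 kW × 280 h = 616 kWh

616.00 kWh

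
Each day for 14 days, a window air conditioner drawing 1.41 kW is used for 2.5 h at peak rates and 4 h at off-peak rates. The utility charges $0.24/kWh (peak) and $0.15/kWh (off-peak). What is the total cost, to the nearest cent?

$23.69

Peak energy = 1.41 kW × 2.5 h × 14 = 49.35 kWh
Off-peak energy = 1.41 kW × 4 h × 14 = 78.96 kWh
Cost = 49.35 × $0.24 + 78.96 × $0.15 = $11.844 + $11.844 = $23.69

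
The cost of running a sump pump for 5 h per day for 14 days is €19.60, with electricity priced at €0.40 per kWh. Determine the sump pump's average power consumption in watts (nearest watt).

700 W

Energy = €19.60 ÷ €0.40/kWh = 49 kWh
Runtime = 5 h/day × 14 days = 70 h
Power = 49 kWh ÷ 70 h = 0.7 kW = 700 W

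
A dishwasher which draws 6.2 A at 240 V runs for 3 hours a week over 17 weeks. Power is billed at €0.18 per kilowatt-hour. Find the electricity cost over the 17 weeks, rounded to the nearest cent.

Power = 6.2 A × 240 V = 1488 W = 1.488 kW
Runtime = 3 h/week × 17 weeks = 51 h
Energy = 1.488 kW × 51 h = 75.888 kWh
Cost = 75.888 kWh × €0.18/kWh = €13.66

€13.66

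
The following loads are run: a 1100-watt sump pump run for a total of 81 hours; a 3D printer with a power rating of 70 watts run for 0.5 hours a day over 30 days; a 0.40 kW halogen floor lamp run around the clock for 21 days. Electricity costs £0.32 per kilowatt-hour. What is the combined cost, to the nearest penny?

£93.36

sump pump: 1.1 kW × 81 h = 89.1 kWh
3D printer: Runtime = 0.5 h/day × 30 days = 15 h
3D printer: 0.07 kW × 15 h = 1.05 kWh
halogen floor lamp: Runtime = 24 h × 21 = 504 h
halogen floor lamp: 0.4 kW × 504 h = 201.6 kWh
Total energy = 291.75 kWh
Cost = 291.75 × £0.32 = £93.36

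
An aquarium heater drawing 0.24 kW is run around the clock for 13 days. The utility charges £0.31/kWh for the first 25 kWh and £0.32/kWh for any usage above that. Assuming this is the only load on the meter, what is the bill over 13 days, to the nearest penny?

Runtime = 24 h × 13 = 312 h
Energy = 0.24 kW × 312 h = 74.88 kWh
Tier 1 (0–25 kWh): 25 × £0.31 = £7.75
Above 25 kWh: 49.88 × £0.32 = £15.9616
Bill = £23.71

£23.71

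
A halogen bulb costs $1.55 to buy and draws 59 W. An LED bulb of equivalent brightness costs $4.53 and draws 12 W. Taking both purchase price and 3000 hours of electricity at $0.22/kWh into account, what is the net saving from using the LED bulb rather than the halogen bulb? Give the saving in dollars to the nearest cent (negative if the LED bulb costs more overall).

halogen bulb: $1.55 + (59/1000) kW × 3000 h × $0.22 = $1.55 + $38.94 = $40.49
LED bulb: $4.53 + (12/1000) kW × 3000 h × $0.22 = $4.53 + $7.92 = $12.45
Saving = $40.49 − $12.45 = $28.04

$28.04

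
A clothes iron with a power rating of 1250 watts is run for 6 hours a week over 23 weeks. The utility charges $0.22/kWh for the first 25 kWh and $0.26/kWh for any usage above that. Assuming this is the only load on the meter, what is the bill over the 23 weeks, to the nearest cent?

$43.85

Runtime = 6 h/week × 23 weeks = 138 h
Energy = 1.25 kW × 138 h = 172.5 kWh
Tier 1 (0–25 kWh): 25 × $0.22 = $5.5
Above 25 kWh: 147.5 × $0.26 = $38.35
Bill = $43.85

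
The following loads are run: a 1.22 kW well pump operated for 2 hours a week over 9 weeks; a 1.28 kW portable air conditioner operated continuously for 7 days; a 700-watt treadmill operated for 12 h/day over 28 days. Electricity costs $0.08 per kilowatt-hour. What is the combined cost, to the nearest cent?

$37.78

well pump: Runtime = 2 h/week × 9 weeks = 18 h
well pump: 1.22 kW × 18 h = 21.96 kWh
portable air conditioner: Runtime = 24 h × 7 = 168 h
portable air conditioner: 1.28 kW × 168 h = 215.04 kWh
treadmill: Runtime = 12 h/day × 28 days = 336 h
treadmill: 0.7 kW × 336 h = 235.2 kWh
Total energy = 472.2 kWh
Cost = 472.2 × $0.08 = $37.78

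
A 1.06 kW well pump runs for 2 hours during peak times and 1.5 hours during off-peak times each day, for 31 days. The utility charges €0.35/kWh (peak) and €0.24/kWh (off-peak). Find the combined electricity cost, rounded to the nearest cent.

€34.83

Peak energy = 1.06 kW × 2 h × 31 = 65.72 kWh
Off-peak energy = 1.06 kW × 1.5 h × 31 = 49.29 kWh
Cost = 65.72 × €0.35 + 49.29 × €0.24 = €23.002 + €11.8296 = €34.83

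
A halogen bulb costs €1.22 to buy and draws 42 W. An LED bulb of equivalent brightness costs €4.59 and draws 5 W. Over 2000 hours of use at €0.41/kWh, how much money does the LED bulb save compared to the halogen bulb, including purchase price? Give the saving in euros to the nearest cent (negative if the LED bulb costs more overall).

€26.97

halogen bulb: €1.22 + (42/1000) kW × 2000 h × €0.41 = €1.22 + €34.44 = €35.66
LED bulb: €4.59 + (5/1000) kW × 2000 h × €0.41 = €4.59 + €4.1 = €8.69
Saving = €35.66 − €8.69 = €26.97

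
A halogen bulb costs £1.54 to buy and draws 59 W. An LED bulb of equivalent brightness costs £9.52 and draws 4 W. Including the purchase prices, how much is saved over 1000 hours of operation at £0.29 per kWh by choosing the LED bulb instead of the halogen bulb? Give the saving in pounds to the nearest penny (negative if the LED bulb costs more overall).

£7.97

halogen bulb: £1.54 + (59/1000) kW × 1000 h × £0.29 = £1.54 + £17.11 = £18.65
LED bulb: £9.52 + (4/1000) kW × 1000 h × £0.29 = £9.52 + £1.16 = £10.68
Saving = £18.65 − £10.68 = £7.97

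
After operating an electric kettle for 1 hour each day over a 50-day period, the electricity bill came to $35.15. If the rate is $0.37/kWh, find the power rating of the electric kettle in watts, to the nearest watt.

Energy = $35.15 ÷ $0.37/kWh = 95 kWh
Runtime = 1 h/day × 50 days = 50 h
Power = 95 kWh ÷ 50 h = 1.9 kW = 1900 W

1900 W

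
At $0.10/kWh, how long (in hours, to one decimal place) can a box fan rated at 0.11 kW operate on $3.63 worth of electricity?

330.0 h

Energy available = $3.63 ÷ $0.10/kWh = 36.3 kWh
Hours = 36.3 kWh ÷ 0.11 kW = 330.0 h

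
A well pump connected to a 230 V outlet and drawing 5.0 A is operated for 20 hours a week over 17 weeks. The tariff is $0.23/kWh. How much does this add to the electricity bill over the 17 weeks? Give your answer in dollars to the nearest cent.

Power = 5.0 A × 230 V = 1150 W = 1.15 kW
Runtime = 20 h/week × 17 weeks = 340 h
Energy = 1.15 kW × 340 h = 391 kWh
Cost = 391 kWh × $0.23/kWh = $89.93

$89.93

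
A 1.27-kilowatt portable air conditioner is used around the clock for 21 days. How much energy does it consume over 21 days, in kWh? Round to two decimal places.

Runtime = 24 h × 21 = 504 h
Energy = 1.27 kW × 504 h = 640.08 kWh

640.08 kWh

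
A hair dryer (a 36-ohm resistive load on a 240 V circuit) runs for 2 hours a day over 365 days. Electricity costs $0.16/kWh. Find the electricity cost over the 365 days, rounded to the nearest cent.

$186.88

Power = V²/R = 240²/36 = 1600 W = 1.6 kW
Runtime = 2 h/day × 365 days = 730 h
Energy = 1.6 kW × 730 h = 1168 kWh
Cost = 1168 kWh × $0.16/kWh = $186.88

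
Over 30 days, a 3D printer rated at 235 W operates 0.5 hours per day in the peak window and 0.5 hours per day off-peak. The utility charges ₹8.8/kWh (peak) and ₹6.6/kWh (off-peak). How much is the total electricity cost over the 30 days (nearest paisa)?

Peak energy = 0.235 kW × 0.5 h × 30 = 3.525 kWh
Off-peak energy = 0.235 kW × 0.5 h × 30 = 3.525 kWh
Cost = 3.525 × ₹8.8 + 3.525 × ₹6.6 = ₹31.02 + ₹23.265 = ₹54.29

₹54.29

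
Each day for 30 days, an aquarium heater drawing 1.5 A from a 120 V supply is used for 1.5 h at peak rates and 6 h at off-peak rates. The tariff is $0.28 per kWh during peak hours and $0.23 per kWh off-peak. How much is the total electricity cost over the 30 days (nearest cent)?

Power = 1.5 A × 120 V = 180 W = 0.18 kW
Peak energy = 0.18 kW × 1.5 h × 30 = 8.1 kWh
Off-peak energy = 0.18 kW × 6 h × 30 = 32.4 kWh
Cost = 8.1 × $0.28 + 32.4 × $0.23 = $2.268 + $7.452 = $9.72

$9.72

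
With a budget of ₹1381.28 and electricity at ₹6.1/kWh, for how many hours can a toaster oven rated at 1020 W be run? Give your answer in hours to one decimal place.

222.0 h

Energy available = ₹1381.28 ÷ ₹6.1/kWh = 226.4393 kWh
Hours = 226.4393 kWh ÷ 1.02 kW = 222.0 h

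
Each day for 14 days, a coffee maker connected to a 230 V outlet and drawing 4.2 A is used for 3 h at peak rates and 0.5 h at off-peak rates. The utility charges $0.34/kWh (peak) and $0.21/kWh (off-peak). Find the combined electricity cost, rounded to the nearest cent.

$15.21

Power = 4.2 A × 230 V = 966 W = 0.966 kW
Peak energy = 0.966 kW × 3 h × 14 = 40.572 kWh
Off-peak energy = 0.966 kW × 0.5 h × 14 = 6.762 kWh
Cost = 40.572 × $0.34 + 6.762 × $0.21 = $13.79448 + $1.42002 = $15.21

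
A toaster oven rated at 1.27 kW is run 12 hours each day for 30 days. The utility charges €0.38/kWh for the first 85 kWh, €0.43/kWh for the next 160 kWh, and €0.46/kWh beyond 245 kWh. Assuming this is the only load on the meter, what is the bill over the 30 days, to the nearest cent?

Runtime = 12 h/day × 30 days = 360 h
Energy = 1.27 kW × 360 h = 457.2 kWh
Tier 1 (0–85 kWh): 85 × €0.38 = €32.3
Tier 2 (85–245 kWh): 160 × €0.43 = €68.8
Above 245 kWh: 212.2 × €0.46 = €97.612
Bill = €198.71

€198.71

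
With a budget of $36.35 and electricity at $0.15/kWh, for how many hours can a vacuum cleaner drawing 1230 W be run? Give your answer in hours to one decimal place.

Energy available = $36.35 ÷ $0.15/kWh = 242.3333 kWh
Hours = 242.3333 kWh ÷ 1.23 kW = 197.0 h

197.0 h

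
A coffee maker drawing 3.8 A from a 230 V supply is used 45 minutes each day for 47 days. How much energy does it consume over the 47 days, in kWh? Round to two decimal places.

Power = 3.8 A × 230 V = 874 W = 0.874 kW
Runtime = 45 min × 47 = 2115 min = 35.25 h
Energy = 0.874 kW × 35.25 h = 30.8085 kWh ≈ 30.81 kWh

30.81 kWh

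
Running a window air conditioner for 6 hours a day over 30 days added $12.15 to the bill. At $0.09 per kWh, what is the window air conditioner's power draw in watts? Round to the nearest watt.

750 W

Energy = $12.15 ÷ $0.09/kWh = 135 kWh
Runtime = 6 h/day × 30 days = 180 h
Power = 135 kWh ÷ 180 h = 0.75 kW = 750 W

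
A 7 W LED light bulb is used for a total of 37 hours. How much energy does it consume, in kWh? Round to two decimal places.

Energy = 0.007 kW × 37 h = 0.259 kWh ≈ 0.26 kWh

0.26 kWh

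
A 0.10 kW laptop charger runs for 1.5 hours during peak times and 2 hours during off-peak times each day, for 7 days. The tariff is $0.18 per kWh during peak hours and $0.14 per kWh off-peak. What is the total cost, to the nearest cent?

$0.39

Peak energy = 0.1 kW × 1.5 h × 7 = 1.05 kWh
Off-peak energy = 0.1 kW × 2 h × 7 = 1.4 kWh
Cost = 1.05 × $0.18 + 1.4 × $0.14 = $0.189 + $0.196 = $0.39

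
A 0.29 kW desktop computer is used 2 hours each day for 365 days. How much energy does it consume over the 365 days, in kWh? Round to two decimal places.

Runtime = 2 h/day × 365 days = 730 h
Energy = 0.29 kW × 730 h = 211.7 kWh

211.70 kWh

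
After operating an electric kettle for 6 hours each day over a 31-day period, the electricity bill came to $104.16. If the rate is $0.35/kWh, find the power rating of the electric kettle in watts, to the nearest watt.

1600 W

Energy = $104.16 ÷ $0.35/kWh = 297.6 kWh
Runtime = 6 h/day × 31 days = 186 h
Power = 297.6 kWh ÷ 186 h = 1.6 kW = 1600 W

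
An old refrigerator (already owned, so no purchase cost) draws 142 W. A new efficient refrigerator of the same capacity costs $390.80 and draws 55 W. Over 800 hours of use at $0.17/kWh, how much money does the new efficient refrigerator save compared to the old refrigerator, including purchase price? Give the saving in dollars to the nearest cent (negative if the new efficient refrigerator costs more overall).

-$378.97

old refrigerator: $0.00 + (142/1000) kW × 800 h × $0.17 = $0.00 + $19.312 = $19.312
new efficient refrigerator: $390.80 + (55/1000) kW × 800 h × $0.17 = $390.80 + $7.48 = $398.28
Saving = $19.312 − $398.28 = −$378.968 → -$378.97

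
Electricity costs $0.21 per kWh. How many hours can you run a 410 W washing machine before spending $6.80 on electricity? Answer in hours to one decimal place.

Energy available = $6.80 ÷ $0.21/kWh = 32.381 kWh
Hours = 32.381 kWh ÷ 0.41 kW = 79.0 h

79.0 h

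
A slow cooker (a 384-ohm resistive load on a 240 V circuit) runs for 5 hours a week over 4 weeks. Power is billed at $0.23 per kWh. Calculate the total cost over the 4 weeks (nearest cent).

$0.69

Power = V²/R = 240²/384 = 150 W = 0.15 kW
Runtime = 5 h/week × 4 weeks = 20 h
Energy = 0.15 kW × 20 h = 3 kWh
Cost = 3 kWh × $0.23/kWh = $0.69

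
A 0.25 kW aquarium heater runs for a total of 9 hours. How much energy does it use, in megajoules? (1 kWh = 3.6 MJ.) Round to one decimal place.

Energy = 0.25 kW × 9 h = 2.25 kWh
= 2.25 × 3.6 MJ = 8.1 MJ

8.1 MJ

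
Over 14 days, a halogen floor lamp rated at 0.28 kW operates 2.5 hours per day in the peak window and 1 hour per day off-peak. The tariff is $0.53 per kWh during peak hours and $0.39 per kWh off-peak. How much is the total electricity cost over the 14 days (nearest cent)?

Peak energy = 0.28 kW × 2.5 h × 14 = 9.8 kWh
Off-peak energy = 0.28 kW × 1 h × 14 = 3.92 kWh
Cost = 9.8 × $0.53 + 3.92 × $0.39 = $5.194 + $1.5288 = $6.72

$6.72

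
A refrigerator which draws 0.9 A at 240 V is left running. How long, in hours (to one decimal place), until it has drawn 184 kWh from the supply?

851.9 h

Power = 0.9 A × 240 V = 216 W = 0.216 kW
Hours = 184 kWh ÷ 0.216 kW = 851.9 h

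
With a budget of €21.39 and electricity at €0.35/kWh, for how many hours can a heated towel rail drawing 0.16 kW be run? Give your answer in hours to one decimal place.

Energy available = €21.39 ÷ €0.35/kWh = 61.1143 kWh
Hours = 61.1143 kWh ÷ 0.16 kW = 382.0 h

382.0 h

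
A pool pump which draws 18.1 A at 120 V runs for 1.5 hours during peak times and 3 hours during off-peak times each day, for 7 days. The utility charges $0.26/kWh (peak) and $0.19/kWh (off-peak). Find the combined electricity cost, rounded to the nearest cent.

Power = 18.1 A × 120 V = 2172 W = 2.172 kW
Peak energy = 2.172 kW × 1.5 h × 7 = 22.806 kWh
Off-peak energy = 2.172 kW × 3 h × 7 = 45.612 kWh
Cost = 22.806 × $0.26 + 45.612 × $0.19 = $5.92956 + $8.66628 = $14.60

$14.60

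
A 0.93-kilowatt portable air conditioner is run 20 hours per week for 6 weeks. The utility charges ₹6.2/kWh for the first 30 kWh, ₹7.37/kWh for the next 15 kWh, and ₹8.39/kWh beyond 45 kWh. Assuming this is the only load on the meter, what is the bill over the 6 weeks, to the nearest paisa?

Runtime = 20 h/week × 6 weeks = 120 h
Energy = 0.93 kW × 120 h = 111.6 kWh
Tier 1 (0–30 kWh): 30 × ₹6.2 = ₹186
Tier 2 (30–45 kWh): 15 × ₹7.37 = ₹110.55
Above 45 kWh: 66.6 × ₹8.39 = ₹558.774
Bill = ₹855.32

₹855.32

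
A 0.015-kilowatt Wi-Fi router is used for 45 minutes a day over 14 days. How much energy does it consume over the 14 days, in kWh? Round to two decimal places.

0.16 kWh

Runtime = 45 min × 14 = 630 min = 10.5 h
Energy = 0.015 kW × 10.5 h = 0.1575 kWh ≈ 0.16 kWh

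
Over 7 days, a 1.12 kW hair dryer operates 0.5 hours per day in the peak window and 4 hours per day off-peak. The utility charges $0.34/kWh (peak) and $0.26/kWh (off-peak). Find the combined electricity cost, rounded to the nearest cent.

$9.49

Peak energy = 1.12 kW × 0.5 h × 7 = 3.92 kWh
Off-peak energy = 1.12 kW × 4 h × 7 = 31.36 kWh
Cost = 3.92 × $0.34 + 31.36 × $0.26 = $1.3328 + $8.1536 = $9.49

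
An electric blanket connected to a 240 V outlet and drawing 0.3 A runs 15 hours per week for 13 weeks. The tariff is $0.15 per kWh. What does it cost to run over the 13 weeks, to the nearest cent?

$2.11

Power = 0.3 A × 240 V = 72 W = 0.072 kW
Runtime = 15 h/week × 13 weeks = 195 h
Energy = 0.072 kW × 195 h = 14.04 kWh
Cost = 14.04 kWh × $0.15/kWh = $2.11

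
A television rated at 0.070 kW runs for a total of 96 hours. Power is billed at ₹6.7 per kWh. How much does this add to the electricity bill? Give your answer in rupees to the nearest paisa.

Energy = 0.07 kW × 96 h = 6.72 kWh
Cost = 6.72 kWh × ₹6.7/kWh = ₹45.02

₹45.02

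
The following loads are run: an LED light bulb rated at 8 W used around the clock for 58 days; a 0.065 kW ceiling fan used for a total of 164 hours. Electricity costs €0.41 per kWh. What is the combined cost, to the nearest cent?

LED light bulb: Runtime = 24 h × 58 = 1392 h
LED light bulb: 0.008 kW × 1392 h = 11.136 kWh
ceiling fan: 0.065 kW × 164 h = 10.66 kWh
Total energy = 21.796 kWh
Cost = 21.796 × €0.41 = €8.94

€8.94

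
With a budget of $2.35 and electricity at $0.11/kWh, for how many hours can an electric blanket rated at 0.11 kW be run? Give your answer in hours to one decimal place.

Energy available = $2.35 ÷ $0.11/kWh = 21.3636 kWh
Hours = 21.3636 kWh ÷ 0.11 kW = 194.2 h

194.2 h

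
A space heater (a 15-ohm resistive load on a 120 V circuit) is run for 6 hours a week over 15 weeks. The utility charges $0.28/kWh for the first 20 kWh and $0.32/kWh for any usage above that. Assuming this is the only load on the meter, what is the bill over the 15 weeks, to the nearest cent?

Power = V²/R = 120²/15 = 960 W = 0.96 kW
Runtime = 6 h/week × 15 weeks = 90 h
Energy = 0.96 kW × 90 h = 86.4 kWh
Tier 1 (0–20 kWh): 20 × $0.28 = $5.6
Above 20 kWh: 66.4 × $0.32 = $21.248
Bill = $26.85

$26.85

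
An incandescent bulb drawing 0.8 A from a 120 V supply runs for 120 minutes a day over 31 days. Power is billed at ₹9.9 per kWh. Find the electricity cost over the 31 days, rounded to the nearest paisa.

₹58.92

Power = 0.8 A × 120 V = 96 W = 0.096 kW
Runtime = 120 min × 31 = 3720 min = 62 h
Energy = 0.096 kW × 62 h = 5.952 kWh
Cost = 5.952 kWh × ₹9.9/kWh = ₹58.92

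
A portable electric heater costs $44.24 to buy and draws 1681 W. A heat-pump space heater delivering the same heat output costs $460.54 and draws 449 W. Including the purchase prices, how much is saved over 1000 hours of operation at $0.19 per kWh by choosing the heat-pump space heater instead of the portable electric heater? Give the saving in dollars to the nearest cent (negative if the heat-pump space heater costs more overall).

portable electric heater: $44.24 + (1681/1000) kW × 1000 h × $0.19 = $44.24 + $319.39 = $363.63
heat-pump space heater: $460.54 + (449/1000) kW × 1000 h × $0.19 = $460.54 + $85.31 = $545.85
Saving = $363.63 − $545.85 = −$182.22

-$182.22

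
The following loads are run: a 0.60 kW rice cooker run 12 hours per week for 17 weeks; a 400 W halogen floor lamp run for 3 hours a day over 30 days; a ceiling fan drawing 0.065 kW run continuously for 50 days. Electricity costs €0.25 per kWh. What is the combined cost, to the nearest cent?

€59.10

rice cooker: Runtime = 12 h/week × 17 weeks = 204 h
rice cooker: 0.6 kW × 204 h = 122.4 kWh
halogen floor lamp: Runtime = 3 h/day × 30 days = 90 h
halogen floor lamp: 0.4 kW × 90 h = 36 kWh
ceiling fan: Runtime = 24 h × 50 = 1200 h
ceiling fan: 0.065 kW × 1200 h = 78 kWh
Total energy = 236.4 kWh
Cost = 236.4 × €0.25 = €59.10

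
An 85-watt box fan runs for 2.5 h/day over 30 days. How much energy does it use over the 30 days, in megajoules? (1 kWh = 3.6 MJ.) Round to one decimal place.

Runtime = 2.5 h/day × 30 days = 75 h
Energy = 0.085 kW × 75 h = 6.375 kWh
= 6.375 × 3.6 MJ = 23.0 MJ

23.0 MJ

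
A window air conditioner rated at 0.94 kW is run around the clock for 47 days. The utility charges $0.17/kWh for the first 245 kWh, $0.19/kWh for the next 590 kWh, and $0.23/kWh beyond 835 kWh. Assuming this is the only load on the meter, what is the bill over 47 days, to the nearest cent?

$205.57

Runtime = 24 h × 47 = 1128 h
Energy = 0.94 kW × 1128 h = 1060.32 kWh
Tier 1 (0–245 kWh): 245 × $0.17 = $41.65
Tier 2 (245–835 kWh): 590 × $0.19 = $112.1
Above 835 kWh: 225.32 × $0.23 = $51.8236
Bill = $205.57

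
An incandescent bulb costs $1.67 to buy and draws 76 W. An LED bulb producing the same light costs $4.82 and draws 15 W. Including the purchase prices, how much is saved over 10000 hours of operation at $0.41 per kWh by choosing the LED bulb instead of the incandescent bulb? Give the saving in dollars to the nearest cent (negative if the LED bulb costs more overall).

$246.95

incandescent bulb: $1.67 + (76/1000) kW × 10000 h × $0.41 = $1.67 + $311.6 = $313.27
LED bulb: $4.82 + (15/1000) kW × 10000 h × $0.41 = $4.82 + $61.5 = $66.32
Saving = $313.27 − $66.32 = $246.95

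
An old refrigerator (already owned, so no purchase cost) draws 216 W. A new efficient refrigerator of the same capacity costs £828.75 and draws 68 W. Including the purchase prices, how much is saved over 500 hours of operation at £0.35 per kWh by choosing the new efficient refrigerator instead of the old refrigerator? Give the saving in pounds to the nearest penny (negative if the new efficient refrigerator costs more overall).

-£802.85

old refrigerator: £0.00 + (216/1000) kW × 500 h × £0.35 = £0.00 + £37.8 = £37.8
new efficient refrigerator: £828.75 + (68/1000) kW × 500 h × £0.35 = £828.75 + £11.9 = £840.65
Saving = £37.8 − £840.65 = −£802.85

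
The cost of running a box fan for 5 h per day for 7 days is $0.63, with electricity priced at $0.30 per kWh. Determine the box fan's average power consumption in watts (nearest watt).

Energy = $0.63 ÷ $0.30/kWh = 2.1 kWh
Runtime = 5 h/day × 7 days = 35 h
Power = 2.1 kWh ÷ 35 h = 0.06 kW = 60 W

60 W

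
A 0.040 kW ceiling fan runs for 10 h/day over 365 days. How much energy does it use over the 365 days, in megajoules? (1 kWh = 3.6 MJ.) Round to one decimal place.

525.6 MJ

Runtime = 10 h/day × 365 days = 3650 h
Energy = 0.04 kW × 3650 h = 146 kWh
= 146 × 3.6 MJ = 525.6 MJ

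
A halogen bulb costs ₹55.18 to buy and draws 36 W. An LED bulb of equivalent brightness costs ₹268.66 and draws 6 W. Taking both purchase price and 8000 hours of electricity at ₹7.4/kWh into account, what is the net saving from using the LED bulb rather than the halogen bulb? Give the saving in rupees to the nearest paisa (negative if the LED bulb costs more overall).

halogen bulb: ₹55.18 + (36/1000) kW × 8000 h × ₹7.4 = ₹55.18 + ₹2131.2 = ₹2186.38
LED bulb: ₹268.66 + (6/1000) kW × 8000 h × ₹7.4 = ₹268.66 + ₹355.2 = ₹623.86
Saving = ₹2186.38 − ₹623.86 = ₹1562.52

₹1562.52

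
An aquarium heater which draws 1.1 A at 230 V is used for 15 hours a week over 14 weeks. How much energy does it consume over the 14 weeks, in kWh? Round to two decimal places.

Power = 1.1 A × 230 V = 253 W = 0.253 kW
Runtime = 15 h/week × 14 weeks = 210 h
Energy = 0.253 kW × 210 h = 53.13 kWh

53.13 kWh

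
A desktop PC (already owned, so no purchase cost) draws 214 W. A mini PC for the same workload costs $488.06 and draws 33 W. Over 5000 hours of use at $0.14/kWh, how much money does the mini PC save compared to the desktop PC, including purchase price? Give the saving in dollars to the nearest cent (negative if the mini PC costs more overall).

-$361.36

desktop PC: $0.00 + (214/1000) kW × 5000 h × $0.14 = $0.00 + $149.8 = $149.8
mini PC: $488.06 + (33/1000) kW × 5000 h × $0.14 = $488.06 + $23.1 = $511.16
Saving = $149.8 − $511.16 = −$361.36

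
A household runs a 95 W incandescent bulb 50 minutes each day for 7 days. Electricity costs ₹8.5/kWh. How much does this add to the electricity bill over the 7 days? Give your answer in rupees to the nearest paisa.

₹4.71

Runtime = 50 min × 7 = 350 min = 5.833333… h
Energy = 0.095 kW × 5.833333… h = 0.554166… kWh
Cost = 0.554166… kWh × ₹8.5/kWh = ₹4.71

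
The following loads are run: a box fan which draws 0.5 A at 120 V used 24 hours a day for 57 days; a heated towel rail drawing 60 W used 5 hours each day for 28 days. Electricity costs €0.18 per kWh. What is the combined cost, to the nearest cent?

€16.29

box fan: Power = 0.5 A × 120 V = 60 W = 0.06 kW
box fan: Runtime = 24 h × 57 = 1368 h
box fan: 0.06 kW × 1368 h = 82.08 kWh
heated towel rail: Runtime = 5 h/day × 28 days = 140 h
heated towel rail: 0.06 kW × 140 h = 8.4 kWh
Total energy = 90.48 kWh
Cost = 90.48 × €0.18 = €16.29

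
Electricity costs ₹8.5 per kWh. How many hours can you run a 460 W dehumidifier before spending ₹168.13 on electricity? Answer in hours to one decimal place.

43.0 h

Energy available = ₹168.13 ÷ ₹8.5/kWh = 19.78 kWh
Hours = 19.78 kWh ÷ 0.46 kW = 43.0 h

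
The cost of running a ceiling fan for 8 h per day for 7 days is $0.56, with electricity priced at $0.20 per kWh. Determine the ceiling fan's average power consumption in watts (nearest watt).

Energy = $0.56 ÷ $0.20/kWh = 2.8 kWh
Runtime = 8 h/day × 7 days = 56 h
Power = 2.8 kWh ÷ 56 h = 0.05 kW = 50 W

50 W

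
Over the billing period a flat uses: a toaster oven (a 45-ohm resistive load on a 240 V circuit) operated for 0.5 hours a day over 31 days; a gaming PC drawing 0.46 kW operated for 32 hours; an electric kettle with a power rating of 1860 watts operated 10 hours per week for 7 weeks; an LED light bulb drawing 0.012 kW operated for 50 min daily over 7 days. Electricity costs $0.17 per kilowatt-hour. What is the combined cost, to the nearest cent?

toaster oven: Power = V²/R = 240²/45 = 1280 W = 1.28 kW
toaster oven: Runtime = 0.5 h/day × 31 days = 15.5 h
toaster oven: 1.28 kW × 15.5 h = 19.84 kWh
gaming PC: 0.46 kW × 32 h = 14.72 kWh
electric kettle: Runtime = 10 h/week × 7 weeks = 70 h
electric kettle: 1.86 kW × 70 h = 130.2 kWh
LED light bulb: Runtime = 50 min × 7 = 350 min = 5.833333… h
LED light bulb: 0.012 kW × 5.833333… h = 0.07 kWh
Total energy = 164.83 kWh
Cost = 164.83 × $0.17 = $28.02

$28.02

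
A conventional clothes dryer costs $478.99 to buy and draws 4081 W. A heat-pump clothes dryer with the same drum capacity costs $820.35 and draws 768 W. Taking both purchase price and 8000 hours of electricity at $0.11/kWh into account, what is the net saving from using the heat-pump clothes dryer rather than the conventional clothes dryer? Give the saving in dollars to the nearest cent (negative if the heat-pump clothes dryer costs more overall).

conventional clothes dryer: $478.99 + (4081/1000) kW × 8000 h × $0.11 = $478.99 + $3591.28 = $4070.27
heat-pump clothes dryer: $820.35 + (768/1000) kW × 8000 h × $0.11 = $820.35 + $675.84 = $1496.19
Saving = $4070.27 − $1496.19 = $2574.08

$2574.08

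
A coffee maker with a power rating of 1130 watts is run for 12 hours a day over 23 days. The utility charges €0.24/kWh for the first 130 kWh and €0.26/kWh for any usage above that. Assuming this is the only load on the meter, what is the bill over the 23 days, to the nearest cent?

€78.49

Runtime = 12 h/day × 23 days = 276 h
Energy = 1.13 kW × 276 h = 311.88 kWh
Tier 1 (0–130 kWh): 130 × €0.24 = €31.2
Above 130 kWh: 181.88 × €0.26 = €47.2888
Bill = €78.49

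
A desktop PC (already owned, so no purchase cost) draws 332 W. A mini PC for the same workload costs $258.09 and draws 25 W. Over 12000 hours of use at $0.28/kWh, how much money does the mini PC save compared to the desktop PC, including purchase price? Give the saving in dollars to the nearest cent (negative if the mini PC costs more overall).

$773.43

desktop PC: $0.00 + (332/1000) kW × 12000 h × $0.28 = $0.00 + $1115.52 = $1115.52
mini PC: $258.09 + (25/1000) kW × 12000 h × $0.28 = $258.09 + $84 = $342.09
Saving = $1115.52 − $342.09 = $773.43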